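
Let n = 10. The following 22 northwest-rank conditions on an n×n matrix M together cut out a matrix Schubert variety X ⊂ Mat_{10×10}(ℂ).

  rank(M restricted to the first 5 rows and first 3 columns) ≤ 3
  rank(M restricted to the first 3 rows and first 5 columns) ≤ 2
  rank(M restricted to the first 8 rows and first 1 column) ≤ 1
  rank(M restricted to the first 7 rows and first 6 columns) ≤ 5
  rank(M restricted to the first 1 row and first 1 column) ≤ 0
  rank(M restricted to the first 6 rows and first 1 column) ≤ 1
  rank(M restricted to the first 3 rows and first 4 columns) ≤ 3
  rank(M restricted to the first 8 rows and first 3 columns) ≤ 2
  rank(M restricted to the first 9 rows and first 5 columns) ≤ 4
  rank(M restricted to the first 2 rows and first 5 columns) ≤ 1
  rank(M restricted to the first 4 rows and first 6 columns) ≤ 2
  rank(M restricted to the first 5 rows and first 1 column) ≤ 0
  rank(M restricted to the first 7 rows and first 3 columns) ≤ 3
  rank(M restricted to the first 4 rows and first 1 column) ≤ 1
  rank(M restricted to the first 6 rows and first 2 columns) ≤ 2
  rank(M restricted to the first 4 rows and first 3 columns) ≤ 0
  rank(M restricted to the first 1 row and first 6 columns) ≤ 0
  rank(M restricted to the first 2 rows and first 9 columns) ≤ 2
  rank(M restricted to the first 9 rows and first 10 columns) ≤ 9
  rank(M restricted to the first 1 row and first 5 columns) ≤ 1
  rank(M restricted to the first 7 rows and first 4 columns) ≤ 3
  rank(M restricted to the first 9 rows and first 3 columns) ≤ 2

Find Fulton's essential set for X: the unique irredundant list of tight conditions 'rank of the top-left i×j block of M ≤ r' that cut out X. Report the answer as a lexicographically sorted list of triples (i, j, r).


Reconstructing r_w from the 22 given conditions:

  0 | 0 | 0 | 0 | 0 | 0 | 1 | 1 | 1 | 1
  0 | 0 | 0 | 1 | 1 | 1 | 2 | 2 | 2 | 2
  0 | 0 | 0 | 1 | 2 | 2 | 3 | 3 | 3 | 3
  0 | 0 | 0 | 1 | 2 | 2 | 3 | 4 | 4 | 4
  0 | 1 | 1 | 2 | 3 | 3 | 4 | 5 | 5 | 5
  1 | 2 | 2 | 3 | 4 | 4 | 5 | 6 | 6 | 6
  1 | 2 | 2 | 3 | 4 | 5 | 6 | 7 | 7 | 7
  1 | 2 | 2 | 3 | 4 | 5 | 6 | 7 | 8 | 8
  1 | 2 | 2 | 3 | 4 | 5 | 6 | 7 | 8 | 9
  1 | 2 | 3 | 4 | 5 | 6 | 7 | 8 | 9 | 10

the unique w with this rank table is (7, 4, 5, 8, 2, 1, 6, 9, 10, 3).

|D(w)|=20, |Ess(w)|=5:

[(1, 6, 0), (4, 3, 0), (4, 6, 2), (5, 1, 0), (9, 3, 2)]


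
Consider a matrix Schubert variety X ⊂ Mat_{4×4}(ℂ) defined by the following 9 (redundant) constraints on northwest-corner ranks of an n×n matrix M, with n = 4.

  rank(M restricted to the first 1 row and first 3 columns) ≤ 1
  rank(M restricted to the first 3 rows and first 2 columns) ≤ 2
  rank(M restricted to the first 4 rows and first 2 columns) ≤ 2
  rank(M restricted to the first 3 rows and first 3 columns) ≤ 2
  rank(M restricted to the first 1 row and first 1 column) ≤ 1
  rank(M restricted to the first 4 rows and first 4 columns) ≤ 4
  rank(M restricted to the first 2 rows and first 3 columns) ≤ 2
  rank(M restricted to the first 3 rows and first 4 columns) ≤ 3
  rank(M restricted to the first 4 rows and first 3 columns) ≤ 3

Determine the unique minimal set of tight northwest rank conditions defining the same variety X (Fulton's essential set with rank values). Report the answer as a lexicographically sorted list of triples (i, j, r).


Recovering R(i,j) via the rank-extension bound from the 9 conditions:

  i=1: 1 | 1 | 1 | 1
  i=2: 1 | 2 | 2 | 2
  i=3: 1 | 2 | 2 | 3
  i=4: 1 | 2 | 3 | 4

hence w(1..4) = (1, 2, 4, 3).

ℓ(w)=1; the 1 essential cell (i,j,r):

[(3, 3, 2)]


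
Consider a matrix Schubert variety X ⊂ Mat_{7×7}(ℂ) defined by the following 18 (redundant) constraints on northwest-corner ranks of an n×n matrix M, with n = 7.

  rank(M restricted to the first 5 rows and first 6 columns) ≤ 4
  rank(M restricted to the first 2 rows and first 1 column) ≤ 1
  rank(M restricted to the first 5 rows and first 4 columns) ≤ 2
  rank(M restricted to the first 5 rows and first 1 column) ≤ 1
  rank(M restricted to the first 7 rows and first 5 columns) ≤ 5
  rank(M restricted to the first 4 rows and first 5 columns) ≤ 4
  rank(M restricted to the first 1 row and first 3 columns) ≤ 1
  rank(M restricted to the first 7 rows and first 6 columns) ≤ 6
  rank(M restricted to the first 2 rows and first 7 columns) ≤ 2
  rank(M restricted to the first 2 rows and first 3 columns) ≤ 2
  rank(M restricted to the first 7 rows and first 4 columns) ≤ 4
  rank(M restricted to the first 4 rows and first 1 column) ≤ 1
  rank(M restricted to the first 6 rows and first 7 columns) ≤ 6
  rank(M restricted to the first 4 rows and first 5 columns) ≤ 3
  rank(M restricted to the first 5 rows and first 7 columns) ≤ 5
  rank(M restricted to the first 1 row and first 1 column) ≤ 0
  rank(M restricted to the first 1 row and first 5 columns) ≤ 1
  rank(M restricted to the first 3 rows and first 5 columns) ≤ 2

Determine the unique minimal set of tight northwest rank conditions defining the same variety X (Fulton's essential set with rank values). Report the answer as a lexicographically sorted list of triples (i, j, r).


Rank table r_w(7×7) implied by the 18 constraints:

  R[1]: 0  1  1  1  1  1  1
  R[2]: 1  2  2  2  2  2  2
  R[3]: 1  2  2  2  2  3  3
  R[4]: 1  2  2  2  3  4  4
  R[5]: 1  2  2  2  3  4  5
  R[6]: 1  2  3  3  4  5  6
  R[7]: 1  2  3  4  5  6  7

giving w = (2, 1, 6, 5, 7, 3, 4) via Δ²R.

3 SE-corners of the 8-cell Rothe diagram give Ess(w):

[(1, 1, 0), (3, 5, 2), (5, 4, 2)]


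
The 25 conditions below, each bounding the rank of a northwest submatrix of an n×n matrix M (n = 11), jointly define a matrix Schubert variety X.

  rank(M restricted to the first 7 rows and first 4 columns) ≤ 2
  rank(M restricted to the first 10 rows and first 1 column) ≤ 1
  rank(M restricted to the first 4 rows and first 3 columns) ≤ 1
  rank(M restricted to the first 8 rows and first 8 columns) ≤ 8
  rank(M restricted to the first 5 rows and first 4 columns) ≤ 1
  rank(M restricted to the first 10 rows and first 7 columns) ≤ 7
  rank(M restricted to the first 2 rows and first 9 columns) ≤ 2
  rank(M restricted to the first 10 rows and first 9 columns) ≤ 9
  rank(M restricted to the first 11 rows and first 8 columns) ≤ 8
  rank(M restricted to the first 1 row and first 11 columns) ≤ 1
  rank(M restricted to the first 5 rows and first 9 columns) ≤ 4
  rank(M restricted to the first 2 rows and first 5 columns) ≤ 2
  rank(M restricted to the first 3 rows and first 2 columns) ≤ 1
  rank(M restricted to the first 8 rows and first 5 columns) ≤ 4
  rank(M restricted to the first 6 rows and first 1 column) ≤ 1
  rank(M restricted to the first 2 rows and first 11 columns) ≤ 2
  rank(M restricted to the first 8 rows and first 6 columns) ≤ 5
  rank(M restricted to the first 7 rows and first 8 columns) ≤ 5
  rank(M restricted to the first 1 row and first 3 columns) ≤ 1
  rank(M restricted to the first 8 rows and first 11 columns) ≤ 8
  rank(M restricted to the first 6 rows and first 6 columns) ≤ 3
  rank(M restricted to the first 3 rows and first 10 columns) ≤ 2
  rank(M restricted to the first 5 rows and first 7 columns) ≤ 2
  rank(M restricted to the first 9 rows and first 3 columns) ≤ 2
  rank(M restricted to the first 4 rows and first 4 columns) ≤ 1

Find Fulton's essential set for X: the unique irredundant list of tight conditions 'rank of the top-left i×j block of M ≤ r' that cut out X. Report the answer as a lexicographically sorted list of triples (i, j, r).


The tightest implied rank at each (i,j), from the 25 conditions:

  R[1]: 1 | 1 | 1 | 1 | 1 | 1 | 1 | 1 | 1 | 1 | 1
  R[2]: 1 | 1 | 1 | 1 | 2 | 2 | 2 | 2 | 2 | 2 | 2
  R[3]: 1 | 1 | 1 | 1 | 2 | 2 | 2 | 2 | 2 | 2 | 3
  R[4]: 1 | 1 | 1 | 1 | 2 | 2 | 2 | 3 | 3 | 3 | 4
  R[5]: 1 | 1 | 1 | 1 | 2 | 2 | 2 | 3 | 4 | 4 | 5
  R[6]: 1 | 2 | 2 | 2 | 3 | 3 | 3 | 4 | 5 | 5 | 6
  R[7]: 1 | 2 | 2 | 2 | 3 | 4 | 4 | 5 | 6 | 6 | 7
  R[8]: 1 | 2 | 2 | 3 | 4 | 5 | 5 | 6 | 7 | 7 | 8
  R[9]: 1 | 2 | 2 | 3 | 4 | 5 | 6 | 7 | 8 | 8 | 9
  R[10]: 1 | 2 | 3 | 4 | 5 | 6 | 7 | 8 | 9 | 9 | 10
  R[11]: 1 | 2 | 3 | 4 | 5 | 6 | 7 | 8 | 9 | 10 | 11

so w = (1, 5, 11, 8, 9, 2, 6, 4, 7, 3, 10).

|D(w)|=25, |Ess(w)|=5:

[(3, 10, 2), (5, 4, 1), (5, 7, 2), (7, 4, 2), (9, 3, 2)]


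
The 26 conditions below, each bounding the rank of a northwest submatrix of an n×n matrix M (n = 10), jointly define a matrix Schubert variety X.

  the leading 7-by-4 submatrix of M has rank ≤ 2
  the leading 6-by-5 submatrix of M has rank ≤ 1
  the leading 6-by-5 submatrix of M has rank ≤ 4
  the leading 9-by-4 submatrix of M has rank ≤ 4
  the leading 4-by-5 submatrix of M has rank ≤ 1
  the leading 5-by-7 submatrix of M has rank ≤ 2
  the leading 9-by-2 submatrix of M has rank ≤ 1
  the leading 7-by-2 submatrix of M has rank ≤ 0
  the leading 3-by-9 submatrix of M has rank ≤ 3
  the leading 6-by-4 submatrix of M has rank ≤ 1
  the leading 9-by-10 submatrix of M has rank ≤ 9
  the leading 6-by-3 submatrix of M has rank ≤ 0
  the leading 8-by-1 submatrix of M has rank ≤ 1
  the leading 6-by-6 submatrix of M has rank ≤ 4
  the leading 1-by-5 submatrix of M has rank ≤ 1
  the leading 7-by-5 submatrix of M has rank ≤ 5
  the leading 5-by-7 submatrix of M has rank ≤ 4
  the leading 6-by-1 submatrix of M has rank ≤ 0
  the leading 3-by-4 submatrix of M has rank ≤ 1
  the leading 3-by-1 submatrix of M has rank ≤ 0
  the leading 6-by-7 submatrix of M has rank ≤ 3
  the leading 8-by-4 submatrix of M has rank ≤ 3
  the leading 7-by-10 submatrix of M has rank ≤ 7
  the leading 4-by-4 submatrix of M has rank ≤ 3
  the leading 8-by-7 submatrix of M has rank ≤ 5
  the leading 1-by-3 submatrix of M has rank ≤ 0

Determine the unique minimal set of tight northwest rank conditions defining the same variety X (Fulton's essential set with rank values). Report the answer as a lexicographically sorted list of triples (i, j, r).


Computing R[i][j] = min implied NW-rank bound (n=10, 26 conditions):

  row 1: 0 | 0 | 0 | 1 | 1 | 1 | 1 | 1 | 1 | 1
  row 2: 0 | 0 | 0 | 1 | 1 | 2 | 2 | 2 | 2 | 2
  row 3: 0 | 0 | 0 | 1 | 1 | 2 | 2 | 3 | 3 | 3
  row 4: 0 | 0 | 0 | 1 | 1 | 2 | 2 | 3 | 4 | 4
  row 5: 0 | 0 | 0 | 1 | 1 | 2 | 2 | 3 | 4 | 5
  row 6: 0 | 0 | 0 | 1 | 1 | 2 | 3 | 4 | 5 | 6
  row 7: 0 | 0 | 1 | 2 | 2 | 3 | 4 | 5 | 6 | 7
  row 8: 1 | 1 | 2 | 3 | 3 | 4 | 5 | 6 | 7 | 8
  row 9: 1 | 1 | 2 | 3 | 4 | 5 | 6 | 7 | 8 | 9
  row 10: 1 | 2 | 3 | 4 | 5 | 6 | 7 | 8 | 9 | 10

giving w = (4, 6, 8, 9, 10, 7, 3, 1, 5, 2) via Δ²R.

Fulton essential set (5 of the 29 Rothe cells):

[(5, 7, 2), (6, 3, 0), (6, 5, 1), (7, 2, 0), (9, 2, 1)]


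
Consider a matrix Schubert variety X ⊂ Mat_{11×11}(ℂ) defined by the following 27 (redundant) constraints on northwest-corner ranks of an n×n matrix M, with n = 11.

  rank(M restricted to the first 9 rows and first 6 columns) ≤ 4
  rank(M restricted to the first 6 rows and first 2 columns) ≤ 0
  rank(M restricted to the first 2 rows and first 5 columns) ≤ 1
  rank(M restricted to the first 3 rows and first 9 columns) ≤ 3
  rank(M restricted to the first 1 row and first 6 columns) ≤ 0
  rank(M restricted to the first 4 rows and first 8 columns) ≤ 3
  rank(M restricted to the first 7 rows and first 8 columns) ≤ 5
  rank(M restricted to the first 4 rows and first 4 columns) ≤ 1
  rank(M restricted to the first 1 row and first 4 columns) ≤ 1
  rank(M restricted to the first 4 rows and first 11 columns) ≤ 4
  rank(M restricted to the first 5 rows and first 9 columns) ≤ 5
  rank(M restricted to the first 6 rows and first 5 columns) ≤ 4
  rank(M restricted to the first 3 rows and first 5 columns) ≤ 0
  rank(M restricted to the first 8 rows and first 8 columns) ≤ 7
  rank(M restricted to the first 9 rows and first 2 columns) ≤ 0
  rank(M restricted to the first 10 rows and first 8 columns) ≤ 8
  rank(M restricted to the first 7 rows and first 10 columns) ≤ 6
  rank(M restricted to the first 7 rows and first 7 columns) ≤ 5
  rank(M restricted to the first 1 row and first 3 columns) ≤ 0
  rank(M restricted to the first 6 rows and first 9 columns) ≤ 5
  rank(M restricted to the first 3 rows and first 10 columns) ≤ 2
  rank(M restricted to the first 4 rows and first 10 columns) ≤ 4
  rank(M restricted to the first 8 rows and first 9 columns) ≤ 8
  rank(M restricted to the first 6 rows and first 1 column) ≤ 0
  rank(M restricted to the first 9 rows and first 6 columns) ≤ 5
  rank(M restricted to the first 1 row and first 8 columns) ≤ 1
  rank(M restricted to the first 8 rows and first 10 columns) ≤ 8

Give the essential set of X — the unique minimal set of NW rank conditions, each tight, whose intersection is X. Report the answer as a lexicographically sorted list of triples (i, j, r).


Rank table r_w(11×11) implied by the 27 constraints:

  i=1: 0 0 0 0 0 0 1 1 1 1 1
  i=2: 0 0 0 0 0 1 2 2 2 2 2
  i=3: 0 0 0 0 0 1 2 2 2 2 3
  i=4: 0 0 1 1 1 2 3 3 3 3 4
  i=5: 0 0 1 2 2 3 4 4 4 4 5
  i=6: 0 0 1 2 3 4 5 5 5 5 6
  i=7: 0 0 1 2 3 4 5 5 6 6 7
  i=8: 0 0 1 2 3 4 5 6 7 7 8
  i=9: 0 0 1 2 3 4 5 6 7 8 9
  i=10: 1 1 2 3 4 5 6 7 8 9 10
  i=11: 1 2 3 4 5 6 7 8 9 10 11

the unique w with this rank table is (7, 6, 11, 3, 4, 5, 9, 8, 10, 1, 2).

D(w) has 32 cells with 5 SE-corners; essential set:

[(1, 6, 0), (3, 5, 0), (3, 10, 2), (7, 8, 5), (9, 2, 0)]


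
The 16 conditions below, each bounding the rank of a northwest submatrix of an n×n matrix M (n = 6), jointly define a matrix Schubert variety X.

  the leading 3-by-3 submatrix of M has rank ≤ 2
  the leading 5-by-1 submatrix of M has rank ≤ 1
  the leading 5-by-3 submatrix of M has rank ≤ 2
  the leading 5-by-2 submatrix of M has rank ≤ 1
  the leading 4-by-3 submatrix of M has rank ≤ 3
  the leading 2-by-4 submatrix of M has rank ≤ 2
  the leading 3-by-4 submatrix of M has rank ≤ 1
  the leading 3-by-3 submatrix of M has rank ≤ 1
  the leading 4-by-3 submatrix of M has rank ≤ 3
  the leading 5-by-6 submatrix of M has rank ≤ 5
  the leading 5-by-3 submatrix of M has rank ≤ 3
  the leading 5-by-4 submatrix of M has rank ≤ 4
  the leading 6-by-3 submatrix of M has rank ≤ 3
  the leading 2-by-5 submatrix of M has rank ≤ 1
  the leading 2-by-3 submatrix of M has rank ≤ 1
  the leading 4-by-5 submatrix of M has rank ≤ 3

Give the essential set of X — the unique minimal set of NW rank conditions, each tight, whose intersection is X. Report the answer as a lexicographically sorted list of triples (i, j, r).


Propagating the 16 rank bounds to every northwest block:

  R[1]: 1, 1, 1, 1, 1, 1
  R[2]: 1, 1, 1, 1, 1, 2
  R[3]: 1, 1, 1, 1, 2, 3
  R[4]: 1, 1, 2, 2, 3, 4
  R[5]: 1, 1, 2, 3, 4, 5
  R[6]: 1, 2, 3, 4, 5, 6

the unique w with this rank table is (1, 6, 5, 3, 4, 2).

|D(w)|=9, |Ess(w)|=3:

[(2, 5, 1), (3, 4, 1), (5, 2, 1)]


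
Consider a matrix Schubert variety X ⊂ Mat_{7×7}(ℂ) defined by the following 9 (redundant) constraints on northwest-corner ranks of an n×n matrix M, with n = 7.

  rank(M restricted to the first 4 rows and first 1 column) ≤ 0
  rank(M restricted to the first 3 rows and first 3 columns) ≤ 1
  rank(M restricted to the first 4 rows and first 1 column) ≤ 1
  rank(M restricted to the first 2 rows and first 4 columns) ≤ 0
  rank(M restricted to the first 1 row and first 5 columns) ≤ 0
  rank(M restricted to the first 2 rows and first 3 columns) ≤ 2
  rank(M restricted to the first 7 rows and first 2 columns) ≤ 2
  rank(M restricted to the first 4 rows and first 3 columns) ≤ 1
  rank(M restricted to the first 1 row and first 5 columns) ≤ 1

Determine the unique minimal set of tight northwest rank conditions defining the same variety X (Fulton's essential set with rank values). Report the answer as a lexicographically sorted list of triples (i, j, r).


Reconstructing r_w from the 9 given conditions:

  i=1: 0 | 0 | 0 | 0 | 0 | 1 | 1
  i=2: 0 | 0 | 0 | 0 | 1 | 2 | 2
  i=3: 0 | 1 | 1 | 1 | 2 | 3 | 3
  i=4: 0 | 1 | 1 | 2 | 3 | 4 | 4
  i=5: 1 | 2 | 2 | 3 | 4 | 5 | 5
  i=6: 1 | 2 | 3 | 4 | 5 | 6 | 6
  i=7: 1 | 2 | 3 | 4 | 5 | 6 | 7

second differences of R give the permutation w = (6, 5, 2, 4, 1, 3, 7).

ℓ(w)=12; the 4 essential cells (i,j,r):

[(1, 5, 0), (2, 4, 0), (4, 1, 0), (4, 3, 1)]


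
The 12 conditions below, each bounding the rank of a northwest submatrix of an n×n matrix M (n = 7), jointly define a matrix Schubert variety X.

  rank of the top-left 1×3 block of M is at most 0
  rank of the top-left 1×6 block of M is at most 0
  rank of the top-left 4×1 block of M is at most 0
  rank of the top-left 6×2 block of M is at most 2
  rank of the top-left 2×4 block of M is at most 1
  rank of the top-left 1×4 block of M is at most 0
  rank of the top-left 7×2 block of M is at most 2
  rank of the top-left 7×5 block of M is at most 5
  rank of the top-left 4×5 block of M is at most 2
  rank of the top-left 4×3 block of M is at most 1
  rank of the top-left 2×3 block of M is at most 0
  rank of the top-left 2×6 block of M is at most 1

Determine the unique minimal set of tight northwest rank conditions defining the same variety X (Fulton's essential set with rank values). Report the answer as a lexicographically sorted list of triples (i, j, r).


The tightest implied rank at each (i,j), from the 12 conditions:

  0  0  0  0  0  0  1
  0  0  0  1  1  1  2
  0  1  1  2  2  2  3
  0  1  1  2  2  3  4
  1  2  2  3  3  4  5
  1  2  3  4  4  5  6
  1  2  3  4  5  6  7

so w = (7, 4, 2, 6, 1, 3, 5).

Fulton essential set (5 of the 13 Rothe cells):

[(1, 6, 0), (2, 3, 0), (4, 1, 0), (4, 3, 1), (4, 5, 2)]


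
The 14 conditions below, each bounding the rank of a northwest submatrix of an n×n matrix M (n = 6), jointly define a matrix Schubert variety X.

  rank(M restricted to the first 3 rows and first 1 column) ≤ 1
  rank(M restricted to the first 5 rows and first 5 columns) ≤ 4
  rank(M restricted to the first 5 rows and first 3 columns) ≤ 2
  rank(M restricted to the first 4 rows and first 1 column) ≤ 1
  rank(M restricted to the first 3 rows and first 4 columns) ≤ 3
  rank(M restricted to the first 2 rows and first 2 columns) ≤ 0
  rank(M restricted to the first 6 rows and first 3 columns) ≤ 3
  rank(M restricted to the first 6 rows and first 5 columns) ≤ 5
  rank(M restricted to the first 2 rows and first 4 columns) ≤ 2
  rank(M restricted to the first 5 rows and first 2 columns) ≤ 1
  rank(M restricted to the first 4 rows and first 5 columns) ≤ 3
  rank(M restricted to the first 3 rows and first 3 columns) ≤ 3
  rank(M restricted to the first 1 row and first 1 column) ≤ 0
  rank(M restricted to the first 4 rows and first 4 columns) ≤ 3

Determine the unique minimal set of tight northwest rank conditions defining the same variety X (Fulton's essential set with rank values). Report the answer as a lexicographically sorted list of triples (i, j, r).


Propagating the 14 rank bounds to every northwest block:

  row 1: 0  0  1  1  1  1
  row 2: 0  0  1  2  2  2
  row 3: 1  1  2  3  3  3
  row 4: 1  1  2  3  3  4
  row 5: 1  1  2  3  4  5
  row 6: 1  2  3  4  5  6

so w = (3, 4, 1, 6, 5, 2).

Fulton essential set (3 of the 7 Rothe cells):

[(2, 2, 0), (4, 5, 3), (5, 2, 1)]


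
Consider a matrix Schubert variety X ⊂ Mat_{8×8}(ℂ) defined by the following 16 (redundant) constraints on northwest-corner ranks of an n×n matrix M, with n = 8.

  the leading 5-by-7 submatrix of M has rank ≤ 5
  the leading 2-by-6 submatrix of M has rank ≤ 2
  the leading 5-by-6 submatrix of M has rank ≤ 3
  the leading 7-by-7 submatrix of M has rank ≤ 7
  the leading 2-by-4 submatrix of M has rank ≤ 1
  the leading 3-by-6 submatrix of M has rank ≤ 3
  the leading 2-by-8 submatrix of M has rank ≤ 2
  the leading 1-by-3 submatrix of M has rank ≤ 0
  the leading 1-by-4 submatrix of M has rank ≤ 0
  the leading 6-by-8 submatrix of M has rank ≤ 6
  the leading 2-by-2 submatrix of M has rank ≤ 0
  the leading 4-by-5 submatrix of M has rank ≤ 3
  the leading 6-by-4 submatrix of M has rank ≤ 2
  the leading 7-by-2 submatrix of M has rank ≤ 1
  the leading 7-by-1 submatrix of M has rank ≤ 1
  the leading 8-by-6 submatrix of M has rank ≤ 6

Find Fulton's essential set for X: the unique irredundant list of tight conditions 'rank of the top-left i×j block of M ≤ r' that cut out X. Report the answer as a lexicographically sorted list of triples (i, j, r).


Rank table r_w(8×8) implied by the 16 constraints:

  0 | 0 | 0 | 0 | 1 | 1 | 1 | 1
  0 | 0 | 1 | 1 | 2 | 2 | 2 | 2
  1 | 1 | 2 | 2 | 3 | 3 | 3 | 3
  1 | 1 | 2 | 2 | 3 | 3 | 4 | 4
  1 | 1 | 2 | 2 | 3 | 3 | 4 | 5
  1 | 1 | 2 | 2 | 3 | 4 | 5 | 6
  1 | 1 | 2 | 3 | 4 | 5 | 6 | 7
  1 | 2 | 3 | 4 | 5 | 6 | 7 | 8

hence w(1..8) = (5, 3, 1, 7, 8, 6, 4, 2).

|D(w)|=15, |Ess(w)|=5:

[(1, 4, 0), (2, 2, 0), (5, 6, 3), (6, 4, 2), (7, 2, 1)]


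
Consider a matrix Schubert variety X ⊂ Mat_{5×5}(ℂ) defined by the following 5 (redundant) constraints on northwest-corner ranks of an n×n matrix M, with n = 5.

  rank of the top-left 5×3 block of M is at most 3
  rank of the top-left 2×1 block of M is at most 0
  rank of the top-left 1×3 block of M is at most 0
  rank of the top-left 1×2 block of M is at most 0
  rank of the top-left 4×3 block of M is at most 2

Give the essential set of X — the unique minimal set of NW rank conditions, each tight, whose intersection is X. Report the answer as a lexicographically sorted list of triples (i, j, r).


Recovering R(i,j) via the rank-extension bound from the 5 conditions:

  0 | 0 | 0 | 1 | 1
  0 | 1 | 1 | 2 | 2
  1 | 2 | 2 | 3 | 3
  1 | 2 | 2 | 3 | 4
  1 | 2 | 3 | 4 | 5

reading off 1-entries of Δ²R: w = (4, 2, 1, 5, 3).

Rothe diagram D(w) (5 cells), 3 SE-corners (essential conditions):

[(1, 3, 0), (2, 1, 0), (4, 3, 2)]


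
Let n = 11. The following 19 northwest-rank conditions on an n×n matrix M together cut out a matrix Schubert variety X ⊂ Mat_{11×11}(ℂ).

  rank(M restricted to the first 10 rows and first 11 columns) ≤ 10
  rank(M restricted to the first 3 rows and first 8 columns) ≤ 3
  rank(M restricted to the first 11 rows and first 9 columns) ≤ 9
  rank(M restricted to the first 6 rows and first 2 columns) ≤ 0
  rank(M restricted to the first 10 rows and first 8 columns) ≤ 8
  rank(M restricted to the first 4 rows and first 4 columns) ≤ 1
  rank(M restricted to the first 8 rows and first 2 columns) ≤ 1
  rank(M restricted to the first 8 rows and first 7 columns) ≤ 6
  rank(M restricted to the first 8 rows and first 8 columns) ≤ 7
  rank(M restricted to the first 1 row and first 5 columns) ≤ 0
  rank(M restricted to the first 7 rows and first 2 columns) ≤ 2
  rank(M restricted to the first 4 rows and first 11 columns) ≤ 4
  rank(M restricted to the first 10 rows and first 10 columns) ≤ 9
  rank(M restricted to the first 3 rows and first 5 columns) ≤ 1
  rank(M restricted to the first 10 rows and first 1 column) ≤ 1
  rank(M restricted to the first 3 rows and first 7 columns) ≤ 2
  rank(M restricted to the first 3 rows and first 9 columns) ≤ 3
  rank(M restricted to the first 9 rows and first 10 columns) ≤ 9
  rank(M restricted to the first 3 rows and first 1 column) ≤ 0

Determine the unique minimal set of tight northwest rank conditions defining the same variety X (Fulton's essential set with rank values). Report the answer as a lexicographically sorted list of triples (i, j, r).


Computing R[i][j] = min implied NW-rank bound (n=11, 19 conditions):

  0  0  0  0  0  1  1  1  1  1  1
  0  0  1  1  1  2  2  2  2  2  2
  0  0  1  1  1  2  2  3  3  3  3
  0  0  1  1  2  3  3  4  4  4  4
  0  0  1  2  3  4  4  5  5  5  5
  0  0  1  2  3  4  5  6  6  6  6
  1  1  2  3  4  5  6  7  7  7  7
  1  1  2  3  4  5  6  7  8  8  8
  1  2  3  4  5  6  7  8  9  9  9
  1  2  3  4  5  6  7  8  9  9  10
  1  2  3  4  5  6  7  8  9  10  11

so w = (6, 3, 8, 5, 4, 7, 1, 9, 2, 11, 10).

Fulton essential set (7 of the 21 Rothe cells):

[(1, 5, 0), (3, 5, 1), (3, 7, 2), (4, 4, 1), (6, 2, 0), (8, 2, 1), (10, 10, 9)]


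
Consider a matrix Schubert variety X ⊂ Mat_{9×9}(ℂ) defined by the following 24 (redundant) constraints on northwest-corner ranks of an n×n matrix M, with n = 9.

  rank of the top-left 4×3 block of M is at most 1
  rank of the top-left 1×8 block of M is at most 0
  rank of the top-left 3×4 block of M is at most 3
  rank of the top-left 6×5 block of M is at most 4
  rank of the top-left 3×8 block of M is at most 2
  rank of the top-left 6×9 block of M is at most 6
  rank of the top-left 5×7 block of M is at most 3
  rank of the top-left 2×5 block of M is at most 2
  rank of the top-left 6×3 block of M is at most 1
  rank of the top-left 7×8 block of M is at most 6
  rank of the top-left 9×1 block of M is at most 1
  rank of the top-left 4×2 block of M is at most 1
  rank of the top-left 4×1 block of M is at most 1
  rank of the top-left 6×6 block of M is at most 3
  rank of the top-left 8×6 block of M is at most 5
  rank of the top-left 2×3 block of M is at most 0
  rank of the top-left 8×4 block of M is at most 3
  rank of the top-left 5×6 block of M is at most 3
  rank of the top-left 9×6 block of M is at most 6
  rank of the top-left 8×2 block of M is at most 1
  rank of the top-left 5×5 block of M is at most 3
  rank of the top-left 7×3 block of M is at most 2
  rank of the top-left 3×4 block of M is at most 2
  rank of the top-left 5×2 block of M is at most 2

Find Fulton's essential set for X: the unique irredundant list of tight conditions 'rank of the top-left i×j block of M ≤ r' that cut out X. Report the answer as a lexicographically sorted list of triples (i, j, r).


The tightest implied rank at each (i,j), from the 24 conditions:

  R[1]: 0, 0, 0, 0, 0, 0, 0, 0, 1
  R[2]: 0, 0, 0, 1, 1, 1, 1, 1, 2
  R[3]: 1, 1, 1, 2, 2, 2, 2, 2, 3
  R[4]: 1, 1, 1, 2, 3, 3, 3, 3, 4
  R[5]: 1, 1, 1, 2, 3, 3, 3, 4, 5
  R[6]: 1, 1, 1, 2, 3, 3, 4, 5, 6
  R[7]: 1, 1, 2, 3, 4, 4, 5, 6, 7
  R[8]: 1, 1, 2, 3, 4, 5, 6, 7, 8
  R[9]: 1, 2, 3, 4, 5, 6, 7, 8, 9

giving w = (9, 4, 1, 5, 8, 7, 3, 6, 2) via Δ²R.

6 SE-corners of the 22-cell Rothe diagram give Ess(w):

[(1, 8, 0), (2, 3, 0), (5, 7, 3), (6, 3, 1), (6, 6, 3), (8, 2, 1)]


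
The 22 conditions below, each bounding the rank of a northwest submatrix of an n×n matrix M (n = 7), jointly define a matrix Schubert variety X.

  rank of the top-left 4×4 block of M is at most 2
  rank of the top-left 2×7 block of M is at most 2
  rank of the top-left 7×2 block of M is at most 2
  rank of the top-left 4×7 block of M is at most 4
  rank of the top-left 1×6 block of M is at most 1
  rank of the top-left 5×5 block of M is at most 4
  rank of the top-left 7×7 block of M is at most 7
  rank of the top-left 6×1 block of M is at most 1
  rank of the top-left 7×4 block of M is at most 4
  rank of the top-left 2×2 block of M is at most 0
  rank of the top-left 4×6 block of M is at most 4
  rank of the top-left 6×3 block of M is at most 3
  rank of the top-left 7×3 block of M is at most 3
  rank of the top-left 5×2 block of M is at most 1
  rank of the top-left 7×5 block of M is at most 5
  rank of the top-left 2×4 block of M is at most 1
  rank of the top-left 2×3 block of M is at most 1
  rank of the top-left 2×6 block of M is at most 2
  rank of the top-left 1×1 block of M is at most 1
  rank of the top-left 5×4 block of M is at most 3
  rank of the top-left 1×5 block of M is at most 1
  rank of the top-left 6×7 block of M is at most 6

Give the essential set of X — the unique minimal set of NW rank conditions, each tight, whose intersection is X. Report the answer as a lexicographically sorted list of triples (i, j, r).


Propagating the 22 rank bounds to every northwest block:

  row 1: 0, 0, 1, 1, 1, 1, 1
  row 2: 0, 0, 1, 1, 2, 2, 2
  row 3: 1, 1, 2, 2, 3, 3, 3
  row 4: 1, 1, 2, 2, 3, 4, 4
  row 5: 1, 1, 2, 3, 4, 5, 5
  row 6: 1, 2, 3, 4, 5, 6, 6
  row 7: 1, 2, 3, 4, 5, 6, 7

hence w(1..7) = (3, 5, 1, 6, 4, 2, 7).

Rothe diagram D(w) (8 cells), 4 SE-corners (essential conditions):

[(2, 2, 0), (2, 4, 1), (4, 4, 2), (5, 2, 1)]


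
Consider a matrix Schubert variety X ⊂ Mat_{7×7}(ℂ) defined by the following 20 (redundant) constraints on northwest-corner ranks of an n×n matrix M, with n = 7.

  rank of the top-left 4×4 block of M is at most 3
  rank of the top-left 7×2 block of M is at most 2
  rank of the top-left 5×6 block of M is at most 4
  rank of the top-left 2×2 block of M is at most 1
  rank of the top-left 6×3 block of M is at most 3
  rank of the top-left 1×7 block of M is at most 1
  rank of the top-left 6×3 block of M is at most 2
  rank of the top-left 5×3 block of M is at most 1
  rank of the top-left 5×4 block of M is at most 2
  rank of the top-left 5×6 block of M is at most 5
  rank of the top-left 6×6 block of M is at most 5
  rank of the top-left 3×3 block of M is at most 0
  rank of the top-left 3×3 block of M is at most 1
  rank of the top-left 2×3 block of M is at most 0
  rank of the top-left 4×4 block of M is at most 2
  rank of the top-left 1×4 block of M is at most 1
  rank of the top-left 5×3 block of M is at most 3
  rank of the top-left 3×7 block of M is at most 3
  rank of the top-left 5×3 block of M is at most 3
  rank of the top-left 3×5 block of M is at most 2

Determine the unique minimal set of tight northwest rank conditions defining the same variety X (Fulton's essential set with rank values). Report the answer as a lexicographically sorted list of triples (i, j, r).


Reconstructing r_w from the 20 given conditions:

  i=1: 0 | 0 | 0 | 1 | 1 | 1 | 1
  i=2: 0 | 0 | 0 | 1 | 2 | 2 | 2
  i=3: 0 | 0 | 0 | 1 | 2 | 3 | 3
  i=4: 1 | 1 | 1 | 2 | 3 | 4 | 4
  i=5: 1 | 1 | 1 | 2 | 3 | 4 | 5
  i=6: 1 | 2 | 2 | 3 | 4 | 5 | 6
  i=7: 1 | 2 | 3 | 4 | 5 | 6 | 7

the unique w with this rank table is (4, 5, 6, 1, 7, 2, 3).

Fulton essential set (2 of the 11 Rothe cells):

[(3, 3, 0), (5, 3, 1)]


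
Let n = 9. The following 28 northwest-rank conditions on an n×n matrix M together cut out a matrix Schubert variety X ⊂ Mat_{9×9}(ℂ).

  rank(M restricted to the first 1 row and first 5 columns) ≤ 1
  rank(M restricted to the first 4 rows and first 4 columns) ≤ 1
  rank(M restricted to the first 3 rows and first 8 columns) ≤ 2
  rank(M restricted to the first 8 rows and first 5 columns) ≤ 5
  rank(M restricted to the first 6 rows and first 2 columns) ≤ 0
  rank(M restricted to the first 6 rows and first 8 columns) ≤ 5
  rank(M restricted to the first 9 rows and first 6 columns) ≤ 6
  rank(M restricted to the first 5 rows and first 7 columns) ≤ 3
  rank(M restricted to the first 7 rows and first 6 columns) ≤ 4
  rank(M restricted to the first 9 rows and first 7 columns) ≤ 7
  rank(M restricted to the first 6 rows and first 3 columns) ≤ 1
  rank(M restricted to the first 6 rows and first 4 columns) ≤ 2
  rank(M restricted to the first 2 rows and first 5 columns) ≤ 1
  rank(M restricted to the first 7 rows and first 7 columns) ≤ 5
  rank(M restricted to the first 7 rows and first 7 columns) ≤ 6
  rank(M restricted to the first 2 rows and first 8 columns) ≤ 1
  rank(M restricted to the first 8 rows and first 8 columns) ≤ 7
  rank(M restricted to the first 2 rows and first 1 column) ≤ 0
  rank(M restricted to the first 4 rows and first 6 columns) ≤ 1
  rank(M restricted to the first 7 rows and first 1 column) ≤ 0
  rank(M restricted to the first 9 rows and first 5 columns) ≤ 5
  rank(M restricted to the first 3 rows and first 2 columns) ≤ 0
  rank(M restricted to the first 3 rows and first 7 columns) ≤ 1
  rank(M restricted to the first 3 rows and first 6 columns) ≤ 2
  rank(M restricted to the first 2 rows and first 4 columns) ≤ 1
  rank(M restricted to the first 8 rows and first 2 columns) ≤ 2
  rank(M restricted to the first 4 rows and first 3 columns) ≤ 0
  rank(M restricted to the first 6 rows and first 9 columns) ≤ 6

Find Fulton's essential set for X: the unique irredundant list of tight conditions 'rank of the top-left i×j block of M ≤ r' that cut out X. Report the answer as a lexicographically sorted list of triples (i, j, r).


Rank table r_w(9×9) implied by the 28 constraints:

  row 1: 0  0  0  1  1  1  1  1  1
  row 2: 0  0  0  1  1  1  1  1  2
  row 3: 0  0  0  1  1  1  1  2  3
  row 4: 0  0  0  1  1  1  2  3  4
  row 5: 0  0  1  2  2  2  3  4  5
  row 6: 0  0  1  2  3  3  4  5  6
  row 7: 0  1  2  3  4  4  5  6  7
  row 8: 1  2  3  4  5  5  6  7  8
  row 9: 1  2  3  4  5  6  7  8  9

hence w(1..9) = (4, 9, 8, 7, 3, 5, 2, 1, 6).

D(w) has 26 cells with 6 SE-corners; essential set:

[(2, 8, 1), (3, 7, 1), (4, 3, 0), (4, 6, 1), (6, 2, 0), (7, 1, 0)]


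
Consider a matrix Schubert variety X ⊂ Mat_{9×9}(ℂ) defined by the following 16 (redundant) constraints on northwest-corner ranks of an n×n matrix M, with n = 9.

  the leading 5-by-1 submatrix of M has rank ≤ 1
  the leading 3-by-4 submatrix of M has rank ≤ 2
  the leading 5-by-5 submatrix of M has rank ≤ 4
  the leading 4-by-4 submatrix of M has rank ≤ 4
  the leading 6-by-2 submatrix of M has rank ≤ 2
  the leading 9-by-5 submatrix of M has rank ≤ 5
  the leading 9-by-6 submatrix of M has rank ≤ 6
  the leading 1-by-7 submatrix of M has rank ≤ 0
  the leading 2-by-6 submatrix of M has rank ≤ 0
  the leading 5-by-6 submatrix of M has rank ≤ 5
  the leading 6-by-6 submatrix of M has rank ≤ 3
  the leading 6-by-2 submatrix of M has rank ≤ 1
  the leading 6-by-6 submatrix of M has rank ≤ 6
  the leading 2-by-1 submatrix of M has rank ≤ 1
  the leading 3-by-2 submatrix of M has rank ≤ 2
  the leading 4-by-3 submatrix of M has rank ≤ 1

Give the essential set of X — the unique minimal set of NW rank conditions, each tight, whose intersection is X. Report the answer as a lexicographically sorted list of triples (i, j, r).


Computing R[i][j] = min implied NW-rank bound (n=9, 16 conditions):

  row 1: 0 | 0 | 0 | 0 | 0 | 0 | 0 | 1 | 1
  row 2: 0 | 0 | 0 | 0 | 0 | 0 | 1 | 2 | 2
  row 3: 1 | 1 | 1 | 1 | 1 | 1 | 2 | 3 | 3
  row 4: 1 | 1 | 1 | 2 | 2 | 2 | 3 | 4 | 4
  row 5: 1 | 1 | 2 | 3 | 3 | 3 | 4 | 5 | 5
  row 6: 1 | 1 | 2 | 3 | 3 | 3 | 4 | 5 | 6
  row 7: 1 | 2 | 3 | 4 | 4 | 4 | 5 | 6 | 7
  row 8: 1 | 2 | 3 | 4 | 5 | 5 | 6 | 7 | 8
  row 9: 1 | 2 | 3 | 4 | 5 | 6 | 7 | 8 | 9

second differences of R give the permutation w = (8, 7, 1, 4, 3, 9, 2, 5, 6).

ℓ(w)=19; the 5 essential cells (i,j,r):

[(1, 7, 0), (2, 6, 0), (4, 3, 1), (6, 2, 1), (6, 6, 3)]


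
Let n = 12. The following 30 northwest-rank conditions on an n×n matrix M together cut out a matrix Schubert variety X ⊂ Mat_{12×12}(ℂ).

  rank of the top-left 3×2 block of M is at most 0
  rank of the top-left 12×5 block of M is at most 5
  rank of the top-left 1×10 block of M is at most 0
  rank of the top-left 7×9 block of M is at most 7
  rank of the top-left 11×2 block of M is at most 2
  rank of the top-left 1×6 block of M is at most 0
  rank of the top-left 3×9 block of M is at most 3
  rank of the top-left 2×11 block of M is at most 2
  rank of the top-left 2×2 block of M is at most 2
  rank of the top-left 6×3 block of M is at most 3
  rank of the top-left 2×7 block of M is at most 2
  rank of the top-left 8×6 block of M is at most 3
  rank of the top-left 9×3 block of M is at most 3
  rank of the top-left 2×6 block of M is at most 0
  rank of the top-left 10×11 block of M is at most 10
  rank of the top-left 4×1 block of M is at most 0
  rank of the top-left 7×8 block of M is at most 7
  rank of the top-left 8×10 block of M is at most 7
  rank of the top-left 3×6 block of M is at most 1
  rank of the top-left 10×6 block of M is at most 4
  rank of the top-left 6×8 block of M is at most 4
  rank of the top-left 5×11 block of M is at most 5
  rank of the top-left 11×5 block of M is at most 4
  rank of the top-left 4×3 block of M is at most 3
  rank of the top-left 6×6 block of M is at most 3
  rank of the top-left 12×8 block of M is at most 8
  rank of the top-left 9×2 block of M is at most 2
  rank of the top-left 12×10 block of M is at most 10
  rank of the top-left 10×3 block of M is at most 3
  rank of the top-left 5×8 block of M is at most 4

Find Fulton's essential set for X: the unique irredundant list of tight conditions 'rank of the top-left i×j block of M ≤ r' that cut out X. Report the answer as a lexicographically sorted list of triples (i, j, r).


Recovering R(i,j) via the rank-extension bound from the 30 conditions:

  i=1: 0  0  0  0  0  0  0  0  0  0  1  1
  i=2: 0  0  0  0  0  0  1  1  1  1  2  2
  i=3: 0  0  1  1  1  1  2  2  2  2  3  3
  i=4: 0  1  2  2  2  2  3  3  3  3  4  4
  i=5: 1  2  3  3  3  3  4  4  4  4  5  5
  i=6: 1  2  3  3  3  3  4  4  5  5  6  6
  i=7: 1  2  3  3  3  3  4  5  6  6  7  7
  i=8: 1  2  3  3  3  3  4  5  6  7  8  8
  i=9: 1  2  3  4  4  4  5  6  7  8  9  9
  i=10: 1  2  3  4  4  4  5  6  7  8  9  10
  i=11: 1  2  3  4  4  5  6  7  8  9  10  11
  i=12: 1  2  3  4  5  6  7  8  9  10  11  12

second differences of R give the permutation w = (11, 7, 3, 2, 1, 9, 8, 10, 4, 12, 6, 5).

ℓ(w)=32; the 8 essential cells (i,j,r):

[(1, 10, 0), (2, 6, 0), (3, 2, 0), (4, 1, 0), (6, 8, 4), (8, 6, 3), (10, 6, 4), (11, 5, 4)]


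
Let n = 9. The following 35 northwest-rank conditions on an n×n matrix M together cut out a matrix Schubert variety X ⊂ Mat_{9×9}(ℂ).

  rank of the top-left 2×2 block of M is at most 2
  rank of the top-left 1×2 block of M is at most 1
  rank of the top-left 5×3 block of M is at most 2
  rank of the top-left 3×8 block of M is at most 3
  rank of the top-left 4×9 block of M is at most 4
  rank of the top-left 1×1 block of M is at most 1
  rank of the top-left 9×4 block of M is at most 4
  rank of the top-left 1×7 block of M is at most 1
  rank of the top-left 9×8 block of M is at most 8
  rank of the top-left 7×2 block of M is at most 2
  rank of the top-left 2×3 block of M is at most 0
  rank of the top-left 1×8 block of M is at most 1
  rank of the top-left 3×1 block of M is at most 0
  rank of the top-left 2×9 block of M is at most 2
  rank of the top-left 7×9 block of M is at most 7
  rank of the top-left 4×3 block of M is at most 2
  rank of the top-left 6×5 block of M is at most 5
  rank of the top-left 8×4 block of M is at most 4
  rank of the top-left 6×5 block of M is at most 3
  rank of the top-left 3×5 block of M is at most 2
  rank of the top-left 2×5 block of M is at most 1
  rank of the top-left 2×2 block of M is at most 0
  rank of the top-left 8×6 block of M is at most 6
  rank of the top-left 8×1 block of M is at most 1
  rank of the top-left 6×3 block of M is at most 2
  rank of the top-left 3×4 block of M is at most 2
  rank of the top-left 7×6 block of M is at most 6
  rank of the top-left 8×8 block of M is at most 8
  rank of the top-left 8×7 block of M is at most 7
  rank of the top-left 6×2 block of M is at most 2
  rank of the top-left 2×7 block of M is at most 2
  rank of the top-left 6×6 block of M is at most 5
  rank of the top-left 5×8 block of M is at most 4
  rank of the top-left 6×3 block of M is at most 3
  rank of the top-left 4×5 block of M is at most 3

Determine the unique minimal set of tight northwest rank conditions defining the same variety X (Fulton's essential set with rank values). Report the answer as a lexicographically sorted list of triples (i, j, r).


The tightest implied rank at each (i,j), from the 35 conditions:

  R[1]: 0  0  0  1  1  1  1  1  1
  R[2]: 0  0  0  1  1  2  2  2  2
  R[3]: 0  1  1  2  2  3  3  3  3
  R[4]: 1  2  2  3  3  4  4  4  4
  R[5]: 1  2  2  3  3  4  4  4  5
  R[6]: 1  2  2  3  3  4  5  5  6
  R[7]: 1  2  3  4  4  5  6  6  7
  R[8]: 1  2  3  4  5  6  7  7  8
  R[9]: 1  2  3  4  5  6  7  8  9

reading off 1-entries of Δ²R: w = (4, 6, 2, 1, 9, 7, 3, 5, 8).

D(w) has 14 cells with 6 SE-corners; essential set:

[(2, 3, 0), (2, 5, 1), (3, 1, 0), (5, 8, 4), (6, 3, 2), (6, 5, 3)]


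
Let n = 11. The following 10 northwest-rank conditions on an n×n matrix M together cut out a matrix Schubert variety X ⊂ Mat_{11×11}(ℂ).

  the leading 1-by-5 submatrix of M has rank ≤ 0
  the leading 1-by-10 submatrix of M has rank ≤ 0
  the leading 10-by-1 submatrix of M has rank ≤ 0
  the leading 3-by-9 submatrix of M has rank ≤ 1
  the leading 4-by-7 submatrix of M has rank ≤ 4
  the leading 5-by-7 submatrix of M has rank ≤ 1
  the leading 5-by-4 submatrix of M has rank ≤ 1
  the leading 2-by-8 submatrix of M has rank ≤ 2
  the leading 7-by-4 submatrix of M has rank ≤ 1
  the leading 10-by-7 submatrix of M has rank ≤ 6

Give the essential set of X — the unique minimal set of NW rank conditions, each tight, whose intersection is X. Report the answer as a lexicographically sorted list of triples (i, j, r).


Reconstructing r_w from the 10 given conditions:

  0 | 0 | 0 | 0 | 0 | 0 | 0 | 0 | 0 | 0 | 1
  0 | 1 | 1 | 1 | 1 | 1 | 1 | 1 | 1 | 1 | 2
  0 | 1 | 1 | 1 | 1 | 1 | 1 | 1 | 1 | 2 | 3
  0 | 1 | 1 | 1 | 1 | 1 | 1 | 2 | 2 | 3 | 4
  0 | 1 | 1 | 1 | 1 | 1 | 1 | 2 | 3 | 4 | 5
  0 | 1 | 1 | 1 | 2 | 2 | 2 | 3 | 4 | 5 | 6
  0 | 1 | 1 | 1 | 2 | 3 | 3 | 4 | 5 | 6 | 7
  0 | 1 | 2 | 2 | 3 | 4 | 4 | 5 | 6 | 7 | 8
  0 | 1 | 2 | 3 | 4 | 5 | 5 | 6 | 7 | 8 | 9
  0 | 1 | 2 | 3 | 4 | 5 | 6 | 7 | 8 | 9 | 10
  1 | 2 | 3 | 4 | 5 | 6 | 7 | 8 | 9 | 10 | 11

reading off 1-entries of Δ²R: w = (11, 2, 10, 8, 9, 5, 6, 3, 4, 7, 1).

5 SE-corners of the 40-cell Rothe diagram give Ess(w):

[(1, 10, 0), (3, 9, 1), (5, 7, 1), (7, 4, 1), (10, 1, 0)]
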